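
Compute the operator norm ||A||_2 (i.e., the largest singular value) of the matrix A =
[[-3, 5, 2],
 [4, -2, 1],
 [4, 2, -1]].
||A||_2 = sqrt(54) ≈ 7.3485 (= sqrt(largest eigenvalue of A^T A))

||A||_2 = sigma_max(A) = sqrt(lambda_max(A^T A)). Form the symmetric matrix M = A^T A =
[[41, -15, -6],
 [-15, 33, 6],
 [-6, 6, 6]].
Its characteristic polynomial (trace, sum of principal 2x2 minors, determinant of M give the coefficients) is
  p(λ) = det(λ I - M) = λ^3 - 80λ^2 + 1500λ - 5184.
By the rational root theorem any rational root is an integer divisor of 5184. Testing λ = 54: p(54) = 157464 - 233280 + 81000 - 5184 = 0, so λ = 54 is a root. Dividing out (λ - 54) leaves p(λ) = (λ - 54)(λ^2 - 26λ + 96). For λ^2 - 26λ + 96 the discriminant is 292. It is nonnegative but not a perfect square, so the roots are real and irrational: λ = (26 ± sqrt(292))/2 ≈ 21.544, 4.456.
So the eigenvalues of A^T A are ≈ 4.456, 21.544, 54 (all ≥ 0, as they must be for A^T A). The largest is λ_max = 54, hence ||A||_2 = sqrt(λ_max) = sqrt(54) ≈ 7.3485.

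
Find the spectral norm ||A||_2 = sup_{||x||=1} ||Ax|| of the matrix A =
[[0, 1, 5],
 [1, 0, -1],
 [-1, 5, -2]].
||A||_2 = sqrt((57 + sqrt(113))/2) ≈ 5.8151 (= sqrt(largest eigenvalue of A^T A))

||A||_2 = sigma_max(A) = sqrt(lambda_max(A^T A)). Form the symmetric matrix M = A^T A =
[[2, -5, 1],
 [-5, 26, -5],
 [1, -5, 30]].
Its characteristic polynomial (trace, sum of principal 2x2 minors, determinant of M give the coefficients) is
  p(λ) = det(λ I - M) = λ^3 - 58λ^2 + 841λ - 784.
By the rational root theorem any rational root is an integer divisor of 784. Testing λ = 1: p(1) = 1 - 58 + 841 - 784 = 0, so λ = 1 is a root. Dividing out (λ - 1) leaves p(λ) = (λ - 1)(λ^2 - 57λ + 784). For λ^2 - 57λ + 784 the discriminant is 113. It is nonnegative but not a perfect square, so the roots are real and irrational: λ = (57 ± sqrt(113))/2 ≈ 33.8151, 23.1849.
So the eigenvalues of A^T A are ≈ 1, 23.1849, 33.8151 (all ≥ 0, as they must be for A^T A). The largest is λ_max = (57 + sqrt(113))/2 ≈ 33.8151, hence ||A||_2 = sqrt(λ_max) = sqrt((57 + sqrt(113))/2) ≈ 5.8151.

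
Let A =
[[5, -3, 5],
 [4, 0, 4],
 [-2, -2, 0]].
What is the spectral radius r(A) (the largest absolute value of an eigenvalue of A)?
r(A) ≈ 5.1251

The eigenvalues of A are the roots of its characteristic polynomial. With M = A (coefficients from the trace, the sum of principal 2x2 minors, and det A):
  p(λ) = det(λ I - M) = λ^3 - 5λ^2 + 30λ - 24.
No integer candidate from the rational root theorem (±divisors of 24) is a root, so the roots are irrational. The cubic discriminant is Δ = -48252 < 0, so there is one real root and a complex-conjugate pair. p(0) = -24 and p(1) = 2 have opposite signs, so a root lies in (0, 1); Newton's method refines it to λ ≈ 0.9137. Dividing out (λ - (0.9137)) leaves approximately λ^2 - 4.0863λ + 26.2663. For λ^2 - 4.0863λ + 26.2663 the discriminant is -88.3675. It is negative, so the remaining roots are the complex-conjugate pair λ ≈ 2.0431 ± 4.7002i. Their product equals the constant term, so |λ|^2 ≈ 26.2663 and |λ| ≈ 5.1251.
Thus the eigenvalues (to 4 decimals) are 0.9137 (modulus 0.9137); 2.0431 ± 4.7002i (modulus 5.1251). The spectral radius is the largest modulus: r(A) ≈ 5.1251. (Cross-check: r(A) ≤ ||A||_2 ≈ 9.4073; equality holds whenever A is normal, though it can also hold for some non-normal A.)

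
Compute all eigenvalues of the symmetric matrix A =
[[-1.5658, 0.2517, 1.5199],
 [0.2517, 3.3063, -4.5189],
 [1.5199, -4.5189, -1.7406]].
sigma(A) ≈ {-5, -1, 6}

A is real symmetric, so its spectrum consists of real eigenvalues. Expanding the characteristic polynomial of the displayed matrix gives
  det(λ I - A) = p(λ) = λ^3 + (0)λ^2 + (-31)λ + (-30).
Solving p(λ) = 0 yields eigenvalues ≈ -5, -1, 6. (A is shown rounded to 4 decimals, so these recover the underlying integer eigenvalues to within that precision.)
Verification: the trace of A = 0 equals the sum of eigenvalues 0, and det(A) ≈ 30.0004 matches the eigenvalue product 30.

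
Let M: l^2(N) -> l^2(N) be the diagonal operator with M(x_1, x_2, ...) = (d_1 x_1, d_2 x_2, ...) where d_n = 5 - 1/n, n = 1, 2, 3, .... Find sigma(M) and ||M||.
sigma(M) = {5 - 1/n : n ≥ 1} ∪ {5}; ||M|| = 5

A bounded diagonal operator on l^2 with diagonal entries d_n has spectrum equal to the closure of {d_n : n ≥ 1}: every d_n is an eigenvalue (with eigenvector e_n), so {d_n} ⊂ sigma(M); the spectrum is closed, so its closure is too; and for lambda not in the closure, (M - lambda I) has bounded inverse (the diagonal entries 1/(d_n - lambda) are bounded). For our sequence d_n = 5 - 1/n, n = 1, 2, 3, ...:
  - {d_n} = {5 - 1/n : n ≥ 1}; the only limit point is 5
  - closure = {5 - 1/n : n ≥ 1} ∪ {5}
For the norm: a diagonal operator has ||M|| = sup_n |d_n|. Here d_n = 5 - 1/n increases monotonically from d_1 = 4 toward 5, with all terms in [4, 5); so sup_n |d_n| = 5 (the supremum is the limit, not attained). So ||M|| = 5.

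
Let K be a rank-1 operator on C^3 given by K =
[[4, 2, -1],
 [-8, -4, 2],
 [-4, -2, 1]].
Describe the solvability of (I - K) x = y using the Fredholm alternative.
(I - K) is singular (det(I - K) = 0, i.e. 1 ∈ sigma(K)). (I - K) x = y is solvable iff y ⊥ ker((I - K)^*) = span{(4, 2, -1)}, i.e. iff 4y_1 + 2y_2 - y_3 = 0. When solvable, the solutions are x = y + c·(1, -2, -1), c arbitrary (ker(I - K) = span{(1, -2, -1)}, dimension 1).

K has rank 1, so it is an outer product K = u v^T: every row of K is a multiple of one row vector. Reading off the entries, u = (1, -2, -1) and v = (4, 2, -1) (row i of K equals u_i·v^T). A rank-one matrix u v^T satisfies K u = u (v·u) and kills the (2)-dimensional subspace v^⊥, so its characteristic polynomial is lambda^2 (lambda - v·u) with v·u = tr K = 1. Hence the eigenvalues of I - K are 1 (multiplicity 2) and 1 - (1) = 0, so det(I - K) = 0. (Direct check: I - K =
[[-3, -2, 1],
 [8, 5, -2],
 [4, 2, 0]]
has determinant 0.) So 1 is an eigenvalue of K and (I - K) is not invertible. The finite-dimensional Fredholm alternative says: either (I - K) is invertible, or ker(I - K) ≠ {0} and then range(I - K) = ker((I - K)^*)^⊥, with dim ker(I - K) = dim ker((I - K)^*). We are in the second case, so we need both kernels. Kernel of I - K: (I - K) u = u - u (v·u) = u - u = 0, so ker(I - K) = span{u} = span{(1, -2, -1)} (it is exactly 1-dimensional because rank(I - K) = 2). Kernel of the adjoint: K is real, so (I - K)^* = I - K^T = I - v u^T, and (I - v u^T) v = v - v (u·v) = 0; hence ker((I - K)^*) = span{v} = span{(4, 2, -1)}. Therefore (I - K) x = y is solvable iff <y, v> = 0, i.e. iff 4y_1 + 2y_2 - y_3 = 0. When this holds, K y = u (v·y) = 0, so (I - K) y = y and x = y is a particular solution; the full solution set is the line x = y + c·u = y + c·(1, -2, -1), c ∈ C.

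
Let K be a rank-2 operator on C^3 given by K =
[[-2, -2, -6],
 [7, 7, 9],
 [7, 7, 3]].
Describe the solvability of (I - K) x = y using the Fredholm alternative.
(I - K) is invertible (det(I - K) = -13 ≠ 0), so for every y in C^3 the equation (I - K) x = y has a unique solution.

K has rank 2 and factors as K = U V^T = u1 v1^T + u2 v2^T with u1 = (0, -2, -3), v1 = (-2, -2, 0), u2 = (2, -3, -1), v2 = (-1, -1, -3) (multiplying out reproduces the displayed K). The nonzero eigenvalues of U V^T coincide with those of the 2 x 2 matrix G = V^T U = [[v1·u1, v1·u2], [v2·u1, v2·u2]] = [[4, 2], [11, 4]], and by the Sylvester determinant identity det(I_3 - U V^T) = det(I_2 - V^T U) = det([[-3, -2], [-11, -3]]) = (-3)(-3) - (-2)(-11) = -13. (Direct check: I - K =
[[3, 2, 6],
 [-7, -6, -9],
 [-7, -7, -2]]
has determinant -13.) The finite-dimensional Fredholm alternative says: either (I - K) is invertible, or ker(I - K) ≠ {0} and then range(I - K) = ker((I - K)^*)^⊥, with dim ker(I - K) = dim ker((I - K)^*). Since det(I - K) ≠ 0, 1 is not an eigenvalue of K and ker(I - K) = {0}, so we are in the first case: for every y there is a unique x = (I - K)^(-1) y. (Explicitly, by the Woodbury identity, (I - U V^T)^(-1) = I + U (I_2 - G)^(-1) V^T.)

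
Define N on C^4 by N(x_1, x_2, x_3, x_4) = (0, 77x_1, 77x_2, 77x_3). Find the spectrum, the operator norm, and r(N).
sigma(N) = {0}; ||N|| = 77; r(N) = 0. (N is nilpotent with N^4 = 0.)

On C^4, N is a strictly lower-triangular matrix with 77 on the subdiagonal and zeros elsewhere, so its characteristic polynomial is lambda^4 and every eigenvalue is 0: sigma(N) = {0}. For the operator norm, N e_i = 77e_{i+1} for i = 1, ..., 3 and N e_4 = 0, so the singular values of N are 77 (with multiplicity 3) and 0; hence ||N|| = 77. The spectral radius r(N) = max|lambda| = 0. Note ||N|| > r(N) — characteristic of non-normal nilpotent operators. Indeed N^4 = 0.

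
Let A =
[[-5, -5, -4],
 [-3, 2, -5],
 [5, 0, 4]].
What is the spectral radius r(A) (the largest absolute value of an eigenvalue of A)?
r(A) ≈ 5.8292

The eigenvalues of A are the roots of its characteristic polynomial. With M = A (coefficients from the trace, the sum of principal 2x2 minors, and det A):
  p(λ) = det(λ I - M) = λ^3 - λ^2 - 17λ - 65.
No integer candidate from the rational root theorem (±divisors of 65) is a root, so the roots are irrational. The cubic discriminant is Δ = -114284 < 0, so there is one real root and a complex-conjugate pair. p(5) = -50 and p(6) = 13 have opposite signs, so a root lies in (5, 6); Newton's method refines it to λ ≈ 5.8292. Dividing out (λ - (5.8292)) leaves approximately λ^2 + 4.8292λ + 11.1507. For λ^2 + 4.8292λ + 11.1507 the discriminant is -21.2813. It is negative, so the remaining roots are the complex-conjugate pair λ ≈ -2.4146 ± 2.3066i. Their product equals the constant term, so |λ|^2 ≈ 11.1507 and |λ| ≈ 3.3393.
Thus the eigenvalues (to 4 decimals) are 5.8292 (modulus 5.8292); -2.4146 ± 2.3066i (modulus 3.3393). The spectral radius is the largest modulus: r(A) ≈ 5.8292. (Cross-check: r(A) ≤ ||A||_2 ≈ 10.8531; equality holds whenever A is normal, though it can also hold for some non-normal A.)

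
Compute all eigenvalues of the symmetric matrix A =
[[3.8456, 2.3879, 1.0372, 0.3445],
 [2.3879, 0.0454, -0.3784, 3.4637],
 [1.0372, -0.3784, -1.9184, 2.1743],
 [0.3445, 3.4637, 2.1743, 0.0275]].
sigma(A) ≈ {-5, -1, 2, 6}

A is real symmetric, so its spectrum consists of real eigenvalues. Expanding the characteristic polynomial of the displayed matrix gives
  det(λ I - A) = p(λ) = λ^4 + (-2)λ^3 + (-31)λ^2 + (32.0016)λ + (60.0023).
Solving p(λ) = 0 yields eigenvalues ≈ -5, -1, 2, 6. (A is shown rounded to 4 decimals, so these recover the underlying integer eigenvalues to within that precision.)
Verification: the trace of A = 2 equals the sum of eigenvalues 2, and det(A) ≈ 60.0023 matches the eigenvalue product 60.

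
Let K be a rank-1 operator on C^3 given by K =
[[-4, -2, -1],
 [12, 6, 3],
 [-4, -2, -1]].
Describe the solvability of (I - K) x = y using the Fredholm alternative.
(I - K) is singular (det(I - K) = 0, i.e. 1 ∈ sigma(K)). (I - K) x = y is solvable iff y ⊥ ker((I - K)^*) = span{(-4, -2, -1)}, i.e. iff -4y_1 - 2y_2 - y_3 = 0. When solvable, the solutions are x = y + c·(1, -3, 1), c arbitrary (ker(I - K) = span{(1, -3, 1)}, dimension 1).

K has rank 1, so it is an outer product K = u v^T: every row of K is a multiple of one row vector. Reading off the entries, u = (1, -3, 1) and v = (-4, -2, -1) (row i of K equals u_i·v^T). A rank-one matrix u v^T satisfies K u = u (v·u) and kills the (2)-dimensional subspace v^⊥, so its characteristic polynomial is lambda^2 (lambda - v·u) with v·u = tr K = 1. Hence the eigenvalues of I - K are 1 (multiplicity 2) and 1 - (1) = 0, so det(I - K) = 0. (Direct check: I - K =
[[5, 2, 1],
 [-12, -5, -3],
 [4, 2, 2]]
has determinant 0.) So 1 is an eigenvalue of K and (I - K) is not invertible. The finite-dimensional Fredholm alternative says: either (I - K) is invertible, or ker(I - K) ≠ {0} and then range(I - K) = ker((I - K)^*)^⊥, with dim ker(I - K) = dim ker((I - K)^*). We are in the second case, so we need both kernels. Kernel of I - K: (I - K) u = u - u (v·u) = u - u = 0, so ker(I - K) = span{u} = span{(1, -3, 1)} (it is exactly 1-dimensional because rank(I - K) = 2). Kernel of the adjoint: K is real, so (I - K)^* = I - K^T = I - v u^T, and (I - v u^T) v = v - v (u·v) = 0; hence ker((I - K)^*) = span{v} = span{(-4, -2, -1)}. Therefore (I - K) x = y is solvable iff <y, v> = 0, i.e. iff -4y_1 - 2y_2 - y_3 = 0. When this holds, K y = u (v·y) = 0, so (I - K) y = y and x = y is a particular solution; the full solution set is the line x = y + c·u = y + c·(1, -3, 1), c ∈ C.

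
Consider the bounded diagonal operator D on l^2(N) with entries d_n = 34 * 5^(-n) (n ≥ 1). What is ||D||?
||D|| = 34/5 (attained at n = 1)

For D diagonal, ||D|| = sup_n |d_n|. The sequence d_n = 34 * 5^(-n) is positive and strictly decreasing (ratio 5^(-1) < 1), so the supremum is d_1 = 34/5. Hence ||D|| = 34/5.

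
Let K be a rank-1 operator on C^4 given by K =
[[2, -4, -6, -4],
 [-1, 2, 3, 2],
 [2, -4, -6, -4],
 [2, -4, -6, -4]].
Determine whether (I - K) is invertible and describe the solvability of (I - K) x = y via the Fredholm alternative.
(I - K) is invertible (det(I - K) = 7 ≠ 0), so for every y in C^4 the equation (I - K) x = y has a unique solution.

K has rank 1, so it is an outer product K = u v^T: every row of K is a multiple of one row vector. Reading off the entries, u = (-2, 1, -2, -2) and v = (-1, 2, 3, 2) (row i of K equals u_i·v^T). A rank-one matrix u v^T satisfies K u = u (v·u) and kills the (3)-dimensional subspace v^⊥, so its characteristic polynomial is lambda^3 (lambda - v·u) with v·u = tr K = -6. Hence the eigenvalues of I - K are 1 (multiplicity 3) and 1 - (-6) = 7, so det(I - K) = 7. (Direct check: I - K =
[[-1, 4, 6, 4],
 [1, -1, -3, -2],
 [-2, 4, 7, 4],
 [-2, 4, 6, 5]]
has determinant 7.) The finite-dimensional Fredholm alternative says: either (I - K) is invertible, or ker(I - K) ≠ {0} and then range(I - K) = ker((I - K)^*)^⊥, with dim ker(I - K) = dim ker((I - K)^*). Since det(I - K) ≠ 0, 1 is not an eigenvalue of K and ker(I - K) = {0}, so we are in the first case: for every y there is a unique x = (I - K)^(-1) y. Explicitly, by the Sherman–Morrison formula, (I - u v^T)^(-1) = I + u v^T/(1 - v·u), i.e. (I - K)^(-1) = I + K/(7).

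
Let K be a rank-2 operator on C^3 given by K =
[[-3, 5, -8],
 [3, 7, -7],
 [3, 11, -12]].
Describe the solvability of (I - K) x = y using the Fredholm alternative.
(I - K) is invertible (det(I - K) = 26 ≠ 0), so for every y in C^3 the equation (I - K) x = y has a unique solution.

K has rank 2 and factors as K = U V^T = u1 v1^T + u2 v2^T with u1 = (2, 1, 2), v1 = (-3, 1, -3), u2 = (1, 2, 3), v2 = (3, 3, -2) (multiplying out reproduces the displayed K). The nonzero eigenvalues of U V^T coincide with those of the 2 x 2 matrix G = V^T U = [[v1·u1, v1·u2], [v2·u1, v2·u2]] = [[-11, -10], [5, 3]], and by the Sylvester determinant identity det(I_3 - U V^T) = det(I_2 - V^T U) = det([[12, 10], [-5, -2]]) = (12)(-2) - (10)(-5) = 26. (Direct check: I - K =
[[4, -5, 8],
 [-3, -6, 7],
 [-3, -11, 13]]
has determinant 26.) The finite-dimensional Fredholm alternative says: either (I - K) is invertible, or ker(I - K) ≠ {0} and then range(I - K) = ker((I - K)^*)^⊥, with dim ker(I - K) = dim ker((I - K)^*). Since det(I - K) ≠ 0, 1 is not an eigenvalue of K and ker(I - K) = {0}, so we are in the first case: for every y there is a unique x = (I - K)^(-1) y. (Explicitly, by the Woodbury identity, (I - U V^T)^(-1) = I + U (I_2 - G)^(-1) V^T.)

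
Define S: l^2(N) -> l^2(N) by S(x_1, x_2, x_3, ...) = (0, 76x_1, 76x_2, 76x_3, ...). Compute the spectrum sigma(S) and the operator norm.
sigma(S) = closed disk {z in C : |z| ≤ 76}; ||S|| = 76

Note S = 76·U where U is the unit right shift (U x)_k = x_{k-1} (with x_0 := 0); so ||S|| = 76||U|| and sigma(S) = 76·sigma(U). ||S x||^2 = sum_{k≥1} |76x_k|^2 = 5776||x||^2, so ||S|| = 76 and sigma(S) ⊂ {|z| ≤ 76}. For any |lambda| < 76, the equation (S - lambda I) x = 0 forces x_1 = 0, then 76x_k = lambda x_{k+1} ⇒ x = 0, so S has no eigenvalues. But (S - lambda I) is not surjective for |lambda| < 76: solving (S - lambda I) x = e_1 would require x_n proportional to (lambda/76)^(-n), which is not in l^2. So every |lambda| < 76 lies in the residual spectrum. The boundary |lambda| = 76 is in the approximate point spectrum (the spectrum is closed). Hence sigma(S) is the closed disk of radius 76.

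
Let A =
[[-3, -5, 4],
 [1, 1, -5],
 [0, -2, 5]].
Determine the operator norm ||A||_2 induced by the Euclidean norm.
||A||_2 ≈ 9.6757 (= sqrt(largest eigenvalue of A^T A))

||A||_2 = sigma_max(A) = sqrt(lambda_max(A^T A)). Form the symmetric matrix M = A^T A =
[[10, 16, -17],
 [16, 30, -35],
 [-17, -35, 66]].
Its characteristic polynomial (trace, sum of principal 2x2 minors, determinant of M give the coefficients) is
  p(λ) = det(λ I - M) = λ^3 - 106λ^2 + 1170λ - 1024.
No integer candidate from the rational root theorem (±divisors of 1024) is a root, so the roots are irrational. The cubic discriminant is Δ = 6353731952 > 0, so there are three distinct real roots. p(0) = -1024 and p(1) = 41 have opposite signs, so a root lies in (0, 1); Newton's method refines it to λ ≈ 0.9575. p(11) = 351 and p(12) = -520 have opposite signs, so a root lies in (11, 12); Newton's method refines it to λ ≈ 11.423. p(93) = -4651 and p(94) = 2924 have opposite signs, so a root lies in (93, 94); Newton's method refines it to λ ≈ 93.6194. Check (Vieta): the three roots sum to 106, matching tr M = 106.
So the eigenvalues of A^T A are ≈ 0.9575, 11.423, 93.6194 (all ≥ 0, as they must be for A^T A). The largest is λ_max ≈ 93.6194, hence ||A||_2 = sqrt(λ_max) ≈ 9.6757.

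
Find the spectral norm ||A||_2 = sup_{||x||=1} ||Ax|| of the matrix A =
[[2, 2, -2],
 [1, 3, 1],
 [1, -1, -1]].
||A||_2 = sqrt((18 + sqrt(292))/2) ≈ 4.1886 (= sqrt(largest eigenvalue of A^T A))

||A||_2 = sigma_max(A) = sqrt(lambda_max(A^T A)). Form the symmetric matrix M = A^T A =
[[6, 6, -4],
 [6, 14, 0],
 [-4, 0, 6]].
Its characteristic polynomial (trace, sum of principal 2x2 minors, determinant of M give the coefficients) is
  p(λ) = det(λ I - M) = λ^3 - 26λ^2 + 152λ - 64.
By the rational root theorem any rational root is an integer divisor of 64. Testing λ = 8: p(8) = 512 - 1664 + 1216 - 64 = 0, so λ = 8 is a root. Dividing out (λ - 8) leaves p(λ) = (λ - 8)(λ^2 - 18λ + 8). For λ^2 - 18λ + 8 the discriminant is 292. It is nonnegative but not a perfect square, so the roots are real and irrational: λ = (18 ± sqrt(292))/2 ≈ 17.544, 0.456.
So the eigenvalues of A^T A are ≈ 0.456, 8, 17.544 (all ≥ 0, as they must be for A^T A). The largest is λ_max = (18 + sqrt(292))/2 ≈ 17.544, hence ||A||_2 = sqrt(λ_max) = sqrt((18 + sqrt(292))/2) ≈ 4.1886.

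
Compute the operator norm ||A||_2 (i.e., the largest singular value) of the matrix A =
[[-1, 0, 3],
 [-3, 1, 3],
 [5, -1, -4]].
||A||_2 ≈ 8.2586 (= sqrt(largest eigenvalue of A^T A))

||A||_2 = sigma_max(A) = sqrt(lambda_max(A^T A)). Form the symmetric matrix M = A^T A =
[[35, -8, -32],
 [-8, 2, 7],
 [-32, 7, 34]].
Its characteristic polynomial (trace, sum of principal 2x2 minors, determinant of M give the coefficients) is
  p(λ) = det(λ I - M) = λ^3 - 71λ^2 + 191λ - 25.
No integer candidate from the rational root theorem (±divisors of 25) is a root, so the roots are irrational. The cubic discriminant is Δ = 126323712 > 0, so there are three distinct real roots. p(0) = -25 and p(1) = 96 have opposite signs, so a root lies in (0, 1); Newton's method refines it to λ ≈ 0.138. p(2) = 81 and p(3) = -64 have opposite signs, so a root lies in (2, 3); Newton's method refines it to λ ≈ 2.6571. p(68) = -909 and p(69) = 3632 have opposite signs, so a root lies in (68, 69); Newton's method refines it to λ ≈ 68.205. Check (Vieta): the three roots sum to 71, matching tr M = 71.
So the eigenvalues of A^T A are ≈ 0.138, 2.6571, 68.205 (all ≥ 0, as they must be for A^T A). The largest is λ_max ≈ 68.205, hence ||A||_2 = sqrt(λ_max) ≈ 8.2586.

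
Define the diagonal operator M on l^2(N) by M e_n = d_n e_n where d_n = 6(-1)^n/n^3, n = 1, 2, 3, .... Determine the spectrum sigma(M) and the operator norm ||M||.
sigma(M) = {6(-1)^n/n^3 : n ≥ 1} ∪ {0}; ||M|| = 6

A bounded diagonal operator on l^2 with diagonal entries d_n has spectrum equal to the closure of {d_n : n ≥ 1}: every d_n is an eigenvalue (with eigenvector e_n), so {d_n} ⊂ sigma(M); the spectrum is closed, so its closure is too; and for lambda not in the closure, (M - lambda I) has bounded inverse (the diagonal entries 1/(d_n - lambda) are bounded). For our sequence d_n = 6(-1)^n/n^3, n = 1, 2, 3, ...:
  - {d_n} = {6(-1)^n/n^3 : n ≥ 1}; the only limit point is 0
  - closure = {6(-1)^n/n^3 : n ≥ 1} ∪ {0}
For the norm: a diagonal operator has ||M|| = sup_n |d_n|. Here |d_n| = 6/n^3 is decreasing, so sup_n |d_n| = |d_1| = 6. So ||M|| = 6.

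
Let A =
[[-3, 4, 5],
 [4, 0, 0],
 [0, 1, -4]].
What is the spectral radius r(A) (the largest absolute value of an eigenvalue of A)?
r(A) ≈ 5.2136

The eigenvalues of A are the roots of its characteristic polynomial. With M = A (coefficients from the trace, the sum of principal 2x2 minors, and det A):
  p(λ) = det(λ I - M) = λ^3 + 7λ^2 - 4λ - 84.
No integer candidate from the rational root theorem (±divisors of 84) is a root, so the roots are irrational. The cubic discriminant is Δ = -31888 < 0, so there is one real root and a complex-conjugate pair. p(3) = -6 and p(4) = 76 have opposite signs, so a root lies in (3, 4); Newton's method refines it to λ ≈ 3.0903. Dividing out (λ - (3.0903)) leaves approximately λ^2 + 10.0903λ + 27.1819. For λ^2 + 10.0903λ + 27.1819 the discriminant is -6.9137. It is negative, so the remaining roots are the complex-conjugate pair λ ≈ -5.0451 ± 1.3147i. Their product equals the constant term, so |λ|^2 ≈ 27.1819 and |λ| ≈ 5.2136.
Thus the eigenvalues (to 4 decimals) are 3.0903 (modulus 3.0903); -5.0451 ± 1.3147i (modulus 5.2136). The spectral radius is the largest modulus: r(A) ≈ 5.2136. (Cross-check: r(A) ≤ ||A||_2 ≈ 7.7048; equality holds whenever A is normal, though it can also hold for some non-normal A.)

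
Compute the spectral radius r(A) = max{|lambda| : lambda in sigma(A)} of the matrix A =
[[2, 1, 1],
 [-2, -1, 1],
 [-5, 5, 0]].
r(A) ≈ 3.2691

The eigenvalues of A are the roots of its characteristic polynomial. With M = A (coefficients from the trace, the sum of principal 2x2 minors, and det A):
  p(λ) = det(λ I - M) = λ^3 - λ^2 + 30.
No integer candidate from the rational root theorem (±divisors of 30) is a root, so the roots are irrational. The cubic discriminant is Δ = -24180 < 0, so there is one real root and a complex-conjugate pair. p(-3) = -6 and p(-2) = 18 have opposite signs, so a root lies in (-3, -2); Newton's method refines it to λ ≈ -2.8071. Dividing out (λ - (-2.8071)) leaves approximately λ^2 - 3.8071λ + 10.6871. For λ^2 - 3.8071λ + 10.6871 the discriminant is -28.2541. It is negative, so the remaining roots are the complex-conjugate pair λ ≈ 1.9036 ± 2.6577i. Their product equals the constant term, so |λ|^2 ≈ 10.6871 and |λ| ≈ 3.2691.
Thus the eigenvalues (to 4 decimals) are -2.8071 (modulus 2.8071); 1.9036 ± 2.6577i (modulus 3.2691). The spectral radius is the largest modulus: r(A) ≈ 3.2691. (Cross-check: r(A) ≤ ||A||_2 ≈ 7.1563; equality holds whenever A is normal, though it can also hold for some non-normal A.)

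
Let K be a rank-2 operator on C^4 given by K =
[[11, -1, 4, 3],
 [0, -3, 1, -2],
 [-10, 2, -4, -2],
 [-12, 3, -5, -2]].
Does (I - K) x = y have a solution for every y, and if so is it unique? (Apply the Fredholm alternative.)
(I - K) is invertible (det(I - K) = -4 ≠ 0), so for every y in C^4 the equation (I - K) x = y has a unique solution.

K has rank 2 and factors as K = U V^T = u1 v1^T + u2 v2^T with u1 = (3, -2, -2, -2), v1 = (3, 0, 1, 1), u2 = (-1, -3, 2, 3), v2 = (-2, 1, -1, 0) (multiplying out reproduces the displayed K). The nonzero eigenvalues of U V^T coincide with those of the 2 x 2 matrix G = V^T U = [[v1·u1, v1·u2], [v2·u1, v2·u2]] = [[5, 2], [-6, -3]], and by the Sylvester determinant identity det(I_4 - U V^T) = det(I_2 - V^T U) = det([[-4, -2], [6, 4]]) = (-4)(4) - (-2)(6) = -4. (Direct check: I - K =
[[-10, 1, -4, -3],
 [0, 4, -1, 2],
 [10, -2, 5, 2],
 [12, -3, 5, 3]]
has determinant -4.) The finite-dimensional Fredholm alternative says: either (I - K) is invertible, or ker(I - K) ≠ {0} and then range(I - K) = ker((I - K)^*)^⊥, with dim ker(I - K) = dim ker((I - K)^*). Since det(I - K) ≠ 0, 1 is not an eigenvalue of K and ker(I - K) = {0}, so we are in the first case: for every y there is a unique x = (I - K)^(-1) y. (Explicitly, by the Woodbury identity, (I - U V^T)^(-1) = I + U (I_2 - G)^(-1) V^T.)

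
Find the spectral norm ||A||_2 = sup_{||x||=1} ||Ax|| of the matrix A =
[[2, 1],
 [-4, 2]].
||A||_2 = sqrt((25 + sqrt(369))/2) ≈ 4.7016 (= sqrt(largest eigenvalue of A^T A))

||A||_2 = sigma_max(A) = sqrt(lambda_max(A^T A)). Form the symmetric matrix M = A^T A =
[[20, -6],
 [-6, 5]].
Its characteristic polynomial (trace, determinant of M give the coefficients) is
  p(λ) = det(λ I - M) = λ^2 - 25λ + 64.
For λ^2 - 25λ + 64 the discriminant is 369. It is nonnegative but not a perfect square, so the roots are real and irrational: λ = (25 ± sqrt(369))/2 ≈ 22.1047, 2.8953.
So the eigenvalues of A^T A are ≈ 2.8953, 22.1047 (all ≥ 0, as they must be for A^T A). The largest is λ_max = (25 + sqrt(369))/2 ≈ 22.1047, hence ||A||_2 = sqrt(λ_max) = sqrt((25 + sqrt(369))/2) ≈ 4.7016.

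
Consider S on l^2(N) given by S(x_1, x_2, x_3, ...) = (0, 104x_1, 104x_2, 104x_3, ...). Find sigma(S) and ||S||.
sigma(S) = closed disk {z in C : |z| ≤ 104}; ||S|| = 104

Note S = 104·U where U is the unit right shift (U x)_k = x_{k-1} (with x_0 := 0); so ||S|| = 104||U|| and sigma(S) = 104·sigma(U). ||S x||^2 = sum_{k≥1} |104x_k|^2 = 10816||x||^2, so ||S|| = 104 and sigma(S) ⊂ {|z| ≤ 104}. For any |lambda| < 104, the equation (S - lambda I) x = 0 forces x_1 = 0, then 104x_k = lambda x_{k+1} ⇒ x = 0, so S has no eigenvalues. But (S - lambda I) is not surjective for |lambda| < 104: solving (S - lambda I) x = e_1 would require x_n proportional to (lambda/104)^(-n), which is not in l^2. So every |lambda| < 104 lies in the residual spectrum. The boundary |lambda| = 104 is in the approximate point spectrum (the spectrum is closed). Hence sigma(S) is the closed disk of radius 104.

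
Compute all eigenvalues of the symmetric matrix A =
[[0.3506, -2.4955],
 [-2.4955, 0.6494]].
sigma(A) ≈ {-2, 3}

A is real symmetric, so its spectrum consists of real eigenvalues. Expanding the characteristic polynomial of the displayed matrix gives
  det(λ I - A) = p(λ) = λ^2 + (-1)λ + (-6).
Solving p(λ) = 0 yields eigenvalues ≈ -2, 3. (A is shown rounded to 4 decimals, so these recover the underlying integer eigenvalues to within that precision.)
Verification: the trace of A = 1 equals the sum of eigenvalues 1, and det(A) ≈ -5.9998 matches the eigenvalue product -6.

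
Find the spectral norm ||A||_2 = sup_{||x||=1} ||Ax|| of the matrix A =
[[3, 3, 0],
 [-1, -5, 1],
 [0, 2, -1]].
||A||_2 ≈ 6.7004 (= sqrt(largest eigenvalue of A^T A))

||A||_2 = sigma_max(A) = sqrt(lambda_max(A^T A)). Form the symmetric matrix M = A^T A =
[[10, 14, -1],
 [14, 38, -7],
 [-1, -7, 2]].
Its characteristic polynomial (trace, sum of principal 2x2 minors, determinant of M give the coefficients) is
  p(λ) = det(λ I - M) = λ^3 - 50λ^2 + 230λ - 36.
No integer candidate from the rational root theorem (±divisors of 36) is a root, so the roots are irrational. The cubic discriminant is Δ = 72999008 > 0, so there are three distinct real roots. p(0) = -36 and p(1) = 145 have opposite signs, so a root lies in (0, 1); Newton's method refines it to λ ≈ 0.1622. p(4) = 148 and p(5) = -11 have opposite signs, so a root lies in (4, 5); Newton's method refines it to λ ≈ 4.943. p(44) = -1532 and p(45) = 189 have opposite signs, so a root lies in (44, 45); Newton's method refines it to λ ≈ 44.8948. Check (Vieta): the three roots sum to 50, matching tr M = 50.
So the eigenvalues of A^T A are ≈ 0.1622, 4.943, 44.8948 (all ≥ 0, as they must be for A^T A). The largest is λ_max ≈ 44.8948, hence ||A||_2 = sqrt(λ_max) ≈ 6.7004.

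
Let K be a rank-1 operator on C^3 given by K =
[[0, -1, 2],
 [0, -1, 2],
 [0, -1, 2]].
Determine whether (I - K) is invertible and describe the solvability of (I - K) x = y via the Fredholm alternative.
(I - K) is singular (det(I - K) = 0, i.e. 1 ∈ sigma(K)). (I - K) x = y is solvable iff y ⊥ ker((I - K)^*) = span{(0, -1, 2)}, i.e. iff -y_2 + 2y_3 = 0. When solvable, the solutions are x = y + c·(1, 1, 1), c arbitrary (ker(I - K) = span{(1, 1, 1)}, dimension 1).

K has rank 1, so it is an outer product K = u v^T: every row of K is a multiple of one row vector. Reading off the entries, u = (1, 1, 1) and v = (0, -1, 2) (row i of K equals u_i·v^T). A rank-one matrix u v^T satisfies K u = u (v·u) and kills the (2)-dimensional subspace v^⊥, so its characteristic polynomial is lambda^2 (lambda - v·u) with v·u = tr K = 1. Hence the eigenvalues of I - K are 1 (multiplicity 2) and 1 - (1) = 0, so det(I - K) = 0. (Direct check: I - K =
[[1, 1, -2],
 [0, 2, -2],
 [0, 1, -1]]
has determinant 0.) So 1 is an eigenvalue of K and (I - K) is not invertible. The finite-dimensional Fredholm alternative says: either (I - K) is invertible, or ker(I - K) ≠ {0} and then range(I - K) = ker((I - K)^*)^⊥, with dim ker(I - K) = dim ker((I - K)^*). We are in the second case, so we need both kernels. Kernel of I - K: (I - K) u = u - u (v·u) = u - u = 0, so ker(I - K) = span{u} = span{(1, 1, 1)} (it is exactly 1-dimensional because rank(I - K) = 2). Kernel of the adjoint: K is real, so (I - K)^* = I - K^T = I - v u^T, and (I - v u^T) v = v - v (u·v) = 0; hence ker((I - K)^*) = span{v} = span{(0, -1, 2)}. Therefore (I - K) x = y is solvable iff <y, v> = 0, i.e. iff -y_2 + 2y_3 = 0. When this holds, K y = u (v·y) = 0, so (I - K) y = y and x = y is a particular solution; the full solution set is the line x = y + c·u = y + c·(1, 1, 1), c ∈ C.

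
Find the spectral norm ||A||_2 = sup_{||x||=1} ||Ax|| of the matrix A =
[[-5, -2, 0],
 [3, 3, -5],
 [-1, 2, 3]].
||A||_2 ≈ 7.7762 (= sqrt(largest eigenvalue of A^T A))

||A||_2 = sigma_max(A) = sqrt(lambda_max(A^T A)). Form the symmetric matrix M = A^T A =
[[35, 17, -18],
 [17, 17, -9],
 [-18, -9, 34]].
Its characteristic polynomial (trace, sum of principal 2x2 minors, determinant of M give the coefficients) is
  p(λ) = det(λ I - M) = λ^3 - 86λ^2 + 1669λ - 7569.
No integer candidate from the rational root theorem (±divisors of 7569) is a root, so the roots are irrational. The cubic discriminant is Δ = 756908145 > 0, so there are three distinct real roots. p(6) = -435 and p(7) = 243 have opposite signs, so a root lies in (6, 7); Newton's method refines it to λ ≈ 6.6185. p(18) = 441 and p(19) = -45 have opposite signs, so a root lies in (18, 19); Newton's method refines it to λ ≈ 18.9124. p(60) = -1029 and p(61) = 1215 have opposite signs, so a root lies in (60, 61); Newton's method refines it to λ ≈ 60.4692. Check (Vieta): the three roots sum to 86, matching tr M = 86.
So the eigenvalues of A^T A are ≈ 6.6185, 18.9124, 60.4692 (all ≥ 0, as they must be for A^T A). The largest is λ_max ≈ 60.4692, hence ||A||_2 = sqrt(λ_max) ≈ 7.7762.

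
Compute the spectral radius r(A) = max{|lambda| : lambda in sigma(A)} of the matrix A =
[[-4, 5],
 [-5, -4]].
r(A) = sqrt(41) ≈ 6.4031

The eigenvalues of A are the roots of its characteristic polynomial. With M = A (coefficients from the trace and determinant):
  p(λ) = det(λ I - M) = λ^2 + 8λ + 41.
For λ^2 + 8λ + 41 the discriminant is -100. It is negative, so the roots are the complex-conjugate pair λ = -4 ± (sqrt(100)/2) i ≈ -4 ± 5i. For a conjugate pair the product of the roots equals the constant term, so |λ|^2 = 41 and |λ| = sqrt(41) ≈ 6.4031.
Thus the eigenvalues (to 4 decimals) are -4 ± 5i (modulus 6.4031). The spectral radius is the largest modulus: r(A) = sqrt(41) ≈ 6.4031. (Cross-check: r(A) ≤ ||A||_2 ≈ 6.4031; equality holds whenever A is normal, though it can also hold for some non-normal A.)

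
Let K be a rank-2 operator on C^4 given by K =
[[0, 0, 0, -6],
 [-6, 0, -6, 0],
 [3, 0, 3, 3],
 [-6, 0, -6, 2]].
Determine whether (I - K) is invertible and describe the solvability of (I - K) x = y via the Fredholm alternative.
(I - K) is invertible (det(I - K) = -16 ≠ 0), so for every y in C^4 the equation (I - K) x = y has a unique solution.

K has rank 2 and factors as K = U V^T = u1 v1^T + u2 v2^T with u1 = (3, 1, -2, 0), v1 = (0, 0, 0, -2), u2 = (0, 2, -1, 2), v2 = (-3, 0, -3, 1) (multiplying out reproduces the displayed K). The nonzero eigenvalues of U V^T coincide with those of the 2 x 2 matrix G = V^T U = [[v1·u1, v1·u2], [v2·u1, v2·u2]] = [[0, -4], [-3, 5]], and by the Sylvester determinant identity det(I_4 - U V^T) = det(I_2 - V^T U) = det([[1, 4], [3, -4]]) = (1)(-4) - (4)(3) = -16. (Direct check: I - K =
[[1, 0, 0, 6],
 [6, 1, 6, 0],
 [-3, 0, -2, -3],
 [6, 0, 6, -1]]
has determinant -16.) The finite-dimensional Fredholm alternative says: either (I - K) is invertible, or ker(I - K) ≠ {0} and then range(I - K) = ker((I - K)^*)^⊥, with dim ker(I - K) = dim ker((I - K)^*). Since det(I - K) ≠ 0, 1 is not an eigenvalue of K and ker(I - K) = {0}, so we are in the first case: for every y there is a unique x = (I - K)^(-1) y. (Explicitly, by the Woodbury identity, (I - U V^T)^(-1) = I + U (I_2 - G)^(-1) V^T.)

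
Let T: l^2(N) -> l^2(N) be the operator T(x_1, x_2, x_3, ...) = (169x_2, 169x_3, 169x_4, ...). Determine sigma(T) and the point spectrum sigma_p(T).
sigma(T) = closed disk {z in C : |z| ≤ 169}; sigma_p(T) = open disk {z in C : |z| < 169}

Note T = 169·V where V is the unit left shift (V x)_k = x_{k+1}; so sigma(T) = 169·sigma(V) and ||T|| = 169||V||. ||T x||^2 = 28561sum_{k≥2} |x_k|^2 ≤ 28561||x||^2, with equality on {x : x_1 = 0}, so ||T|| = 169. For any lambda with |lambda| < 169, set r = lambda/169 (|r| < 1); the vector x = (1, r, r^2, ...) is in l^2 and satisfies T x = 169(r, r^2, ...) = lambda x, so lambda is an eigenvalue. On the boundary |lambda| = 169 the geometric series diverges, so no l^2 eigenvector exists, but these lambda lie in the approximate point spectrum. Hence sigma(T) is the closed disk of radius 169 and sigma_p(T) is the open disk.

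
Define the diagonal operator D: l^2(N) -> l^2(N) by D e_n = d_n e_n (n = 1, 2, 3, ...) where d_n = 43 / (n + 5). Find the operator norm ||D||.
||D|| = 43/6 (attained at n = 1)

For D diagonal, ||D|| = sup_n |d_n| = sup_n 43/(n + 5). This is positive and strictly decreasing in n, so the supremum is attained at n = 1: d_1 = 43/(1 + 5) = 43/6. Hence ||D|| = 43/6.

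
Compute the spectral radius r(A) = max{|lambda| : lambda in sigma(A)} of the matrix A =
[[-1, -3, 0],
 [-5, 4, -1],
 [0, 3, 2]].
r(A) ≈ 5.4554

The eigenvalues of A are the roots of its characteristic polynomial. With M = A (coefficients from the trace, the sum of principal 2x2 minors, and det A):
  p(λ) = det(λ I - M) = λ^3 - 5λ^2 - 10λ + 41.
No integer candidate from the rational root theorem (±divisors of 41) is a root, so the roots are irrational. The cubic discriminant is Δ = 18513 > 0, so there are three distinct real roots. p(-3) = -1 and p(-2) = 33 have opposite signs, so a root lies in (-3, -2); Newton's method refines it to λ ≈ -2.9786. p(2) = 9 and p(3) = -7 have opposite signs, so a root lies in (2, 3); Newton's method refines it to λ ≈ 2.5232. p(5) = -9 and p(6) = 17 have opposite signs, so a root lies in (5, 6); Newton's method refines it to λ ≈ 5.4554. Check (Vieta): the three roots sum to 5, matching tr M = 5.
Thus the eigenvalues (to 4 decimals) are -2.9786 (modulus 2.9786); 2.5232 (modulus 2.5232); 5.4554 (modulus 5.4554). The spectral radius is the largest modulus: r(A) ≈ 5.4554. (Cross-check: r(A) ≤ ||A||_2 ≈ 6.8935; equality holds whenever A is normal, though it can also hold for some non-normal A.)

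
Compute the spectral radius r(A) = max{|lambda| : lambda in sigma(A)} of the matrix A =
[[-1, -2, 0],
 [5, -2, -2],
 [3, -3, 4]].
r(A) ≈ 4.9311

The eigenvalues of A are the roots of its characteristic polynomial. With M = A (coefficients from the trace, the sum of principal 2x2 minors, and det A):
  p(λ) = det(λ I - M) = λ^3 - λ^2 - 6λ - 66.
No integer candidate from the rational root theorem (±divisors of 66) is a root, so the roots are irrational. The cubic discriminant is Δ = -124104 < 0, so there is one real root and a complex-conjugate pair. p(4) = -42 and p(5) = 4 have opposite signs, so a root lies in (4, 5); Newton's method refines it to λ ≈ 4.9311. Dividing out (λ - (4.9311)) leaves approximately λ^2 + 3.9311λ + 13.3845. For λ^2 + 3.9311λ + 13.3845 the discriminant is -38.0845. It is negative, so the remaining roots are the complex-conjugate pair λ ≈ -1.9655 ± 3.0856i. Their product equals the constant term, so |λ|^2 ≈ 13.3845 and |λ| ≈ 3.6585.
Thus the eigenvalues (to 4 decimals) are 4.9311 (modulus 4.9311); -1.9655 ± 3.0856i (modulus 3.6585). The spectral radius is the largest modulus: r(A) ≈ 4.9311. (Cross-check: r(A) ≤ ||A||_2 ≈ 6.8236; equality holds whenever A is normal, though it can also hold for some non-normal A.)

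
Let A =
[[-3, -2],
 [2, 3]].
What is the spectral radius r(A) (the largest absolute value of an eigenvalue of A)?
r(A) = sqrt(20)/2 ≈ 2.2361

The eigenvalues of A are the roots of its characteristic polynomial. With M = A (coefficients from the trace and determinant):
  p(λ) = det(λ I - M) = λ^2 - 5.
For λ^2 - 5 the discriminant is 20. It is nonnegative but not a perfect square, so the roots are real and irrational: λ = ± sqrt(20)/2 ≈ 2.2361, -2.2361.
Thus the eigenvalues (to 4 decimals) are 2.2361 (modulus 2.2361); -2.2361 (modulus 2.2361). The spectral radius is the largest modulus: r(A) = sqrt(20)/2 ≈ 2.2361. (Cross-check: r(A) ≤ ||A||_2 ≈ 5; equality holds whenever A is normal, though it can also hold for some non-normal A.)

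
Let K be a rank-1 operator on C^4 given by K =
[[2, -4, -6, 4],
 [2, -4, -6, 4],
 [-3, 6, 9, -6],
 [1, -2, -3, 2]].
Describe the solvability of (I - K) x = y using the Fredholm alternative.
(I - K) is invertible (det(I - K) = -8 ≠ 0), so for every y in C^4 the equation (I - K) x = y has a unique solution.

K has rank 1, so it is an outer product K = u v^T: every row of K is a multiple of one row vector. Reading off the entries, u = (2, 2, -3, 1) and v = (1, -2, -3, 2) (row i of K equals u_i·v^T). A rank-one matrix u v^T satisfies K u = u (v·u) and kills the (3)-dimensional subspace v^⊥, so its characteristic polynomial is lambda^3 (lambda - v·u) with v·u = tr K = 9. Hence the eigenvalues of I - K are 1 (multiplicity 3) and 1 - (9) = -8, so det(I - K) = -8. (Direct check: I - K =
[[-1, 4, 6, -4],
 [-2, 5, 6, -4],
 [3, -6, -8, 6],
 [-1, 2, 3, -1]]
has determinant -8.) The finite-dimensional Fredholm alternative says: either (I - K) is invertible, or ker(I - K) ≠ {0} and then range(I - K) = ker((I - K)^*)^⊥, with dim ker(I - K) = dim ker((I - K)^*). Since det(I - K) ≠ 0, 1 is not an eigenvalue of K and ker(I - K) = {0}, so we are in the first case: for every y there is a unique x = (I - K)^(-1) y. Explicitly, by the Sherman–Morrison formula, (I - u v^T)^(-1) = I + u v^T/(1 - v·u), i.e. (I - K)^(-1) = I + K/(-8).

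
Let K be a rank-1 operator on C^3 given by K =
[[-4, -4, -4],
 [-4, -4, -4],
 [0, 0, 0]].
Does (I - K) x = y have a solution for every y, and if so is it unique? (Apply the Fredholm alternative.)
(I - K) is invertible (det(I - K) = 9 ≠ 0), so for every y in C^3 the equation (I - K) x = y has a unique solution.

K has rank 1, so it is an outer product K = u v^T: every row of K is a multiple of one row vector. Reading off the entries, u = (-2, -2, 0) and v = (2, 2, 2) (row i of K equals u_i·v^T). A rank-one matrix u v^T satisfies K u = u (v·u) and kills the (2)-dimensional subspace v^⊥, so its characteristic polynomial is lambda^2 (lambda - v·u) with v·u = tr K = -8. Hence the eigenvalues of I - K are 1 (multiplicity 2) and 1 - (-8) = 9, so det(I - K) = 9. (Direct check: I - K =
[[5, 4, 4],
 [4, 5, 4],
 [0, 0, 1]]
has determinant 9.) The finite-dimensional Fredholm alternative says: either (I - K) is invertible, or ker(I - K) ≠ {0} and then range(I - K) = ker((I - K)^*)^⊥, with dim ker(I - K) = dim ker((I - K)^*). Since det(I - K) ≠ 0, 1 is not an eigenvalue of K and ker(I - K) = {0}, so we are in the first case: for every y there is a unique x = (I - K)^(-1) y. Explicitly, by the Sherman–Morrison formula, (I - u v^T)^(-1) = I + u v^T/(1 - v·u), i.e. (I - K)^(-1) = I + K/(9).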